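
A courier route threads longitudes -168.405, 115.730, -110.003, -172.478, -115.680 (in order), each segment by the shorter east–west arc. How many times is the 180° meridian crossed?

Leg 1: -168.405° → +115.730°, shortest Δλ = -75.865° (west) — crosses 180°.
Leg 2: +115.730° → -110.003°, shortest Δλ = 134.267° (east) — crosses 180°.
Leg 3: -110.003° → -172.478°, shortest Δλ = -62.475° (west) — does not cross 180°.
Leg 4: -172.478° → -115.680°, shortest Δλ = 56.798° (east) — does not cross 180°.
Total crossings: 2.

2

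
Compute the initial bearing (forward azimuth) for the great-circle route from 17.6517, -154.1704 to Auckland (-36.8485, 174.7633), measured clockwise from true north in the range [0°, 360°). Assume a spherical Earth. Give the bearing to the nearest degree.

Δλ = 174.7633 − -154.1704 = 328.9337°; wrapped into (−180°, 180°]: -31.0663°.
θ = atan2( sin Δλ · cos φ₂ , cos φ₁ · sin φ₂ − sin φ₁ · cos φ₂ · cos Δλ )
  = atan2(-0.41294, -0.77931) = -152.082° → normalised to [0°, 360°): 207.918°.

208°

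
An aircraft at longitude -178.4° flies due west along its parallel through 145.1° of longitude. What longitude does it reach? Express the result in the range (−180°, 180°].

+36.5°

Start at -178.4°; shift −145.1° → -323.5°.
-323.5° lies outside (−180°, 180°]; add 360° → +36.5°.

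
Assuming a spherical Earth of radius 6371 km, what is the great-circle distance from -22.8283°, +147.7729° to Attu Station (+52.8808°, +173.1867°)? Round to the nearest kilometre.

Δλ = 173.1867 − 147.7729 = 25.4138°.
Δφ = 52.8808 − -22.8283 = 75.7091°.
a = sin²(Δφ/2) + cos φ₁ · cos φ₂ · sin²(Δλ/2) = 0.403489.
c = 2·atan2(√a, √(1−a)) = 1.37656 rad → d = 6371·c ≈ 8770.03 km.

8770 km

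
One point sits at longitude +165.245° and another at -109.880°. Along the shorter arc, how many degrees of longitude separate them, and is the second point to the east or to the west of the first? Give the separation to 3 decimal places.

Raw difference: -109.880 − 165.245 = -275.125°.
Normalise into (−180°, 180°]: -275.125° + 360° = 84.875°.
Positive ⇒ the second point lies to the east; separation 84.875°.

84.875° east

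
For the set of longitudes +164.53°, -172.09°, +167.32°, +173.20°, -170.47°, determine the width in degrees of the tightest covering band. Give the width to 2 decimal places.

Sort the longitudes: -172.09°, -170.47°, +164.53°, +167.32°, +173.20°.
Eastward gaps between consecutive values (wrapping around): 1.62°, 335.00°, 2.79°, 5.88°, 14.71°.
Largest gap = 335.00° ⇒ minimal covering band is its complement: 360° − 335.00° = 25.00°.
Band runs from +164.53° eastward to -170.47°, crossing the antimeridian.

25.00°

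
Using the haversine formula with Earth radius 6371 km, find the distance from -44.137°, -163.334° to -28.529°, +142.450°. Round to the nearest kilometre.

5056 km

Δλ = 142.450 − -163.334 = 305.784°; wrapped into (−180°, 180°]: -54.216°.
Δφ = -28.529 − -44.137 = 15.608°.
a = sin²(Δφ/2) + cos φ₁ · cos φ₂ · sin²(Δλ/2) = 0.149358.
c = 2·atan2(√a, √(1−a)) = 0.79360 rad → d = 6371·c ≈ 5056.02 km.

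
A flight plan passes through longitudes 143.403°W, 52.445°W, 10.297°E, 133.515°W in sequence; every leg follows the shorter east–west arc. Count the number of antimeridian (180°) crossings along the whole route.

Leg 1: -143.403° → -52.445°, shortest Δλ = 90.958° (east) — does not cross 180°.
Leg 2: -52.445° → +10.297°, shortest Δλ = 62.742° (east) — does not cross 180°.
Leg 3: +10.297° → -133.515°, shortest Δλ = -143.812° (west) — does not cross 180°.
Total crossings: 0.

0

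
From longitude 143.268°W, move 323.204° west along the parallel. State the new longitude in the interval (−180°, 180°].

Start at -143.268°; shift −323.204° → -466.472°.
-466.472° lies outside (−180°, 180°]; add 360° → -106.472°.

106.472°W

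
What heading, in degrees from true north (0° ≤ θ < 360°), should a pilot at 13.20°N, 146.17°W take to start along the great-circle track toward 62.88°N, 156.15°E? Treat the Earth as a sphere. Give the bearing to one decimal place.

334.6°

Δλ = 156.15 − -146.17 = 302.32°; wrapped into (−180°, 180°]: -57.68°.
θ = atan2( sin Δλ · cos φ₂ , cos φ₁ · sin φ₂ − sin φ₁ · cos φ₂ · cos Δλ )
  = atan2(-0.38523, 0.81088) = -25.411° → normalised to [0°, 360°): 334.589°.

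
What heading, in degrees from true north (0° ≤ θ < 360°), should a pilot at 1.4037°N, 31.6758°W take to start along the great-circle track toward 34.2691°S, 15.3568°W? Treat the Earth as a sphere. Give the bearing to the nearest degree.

Δλ = -15.3568 − -31.6758 = 16.3190°.
θ = atan2( sin Δλ · cos φ₂ , cos φ₁ · sin φ₂ − sin φ₁ · cos φ₂ · cos Δλ )
  = atan2(0.23221, -0.58234) = 158.260° → normalised to [0°, 360°): 158.260°.

158°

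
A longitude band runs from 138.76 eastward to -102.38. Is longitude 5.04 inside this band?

No

Band width going east from +138.76° to -102.38°: ((-102.38 − 138.76) mod 360) = 118.86°.
Offset of +5.04° east of the west edge: ((5.04 − 138.76) mod 360) = 226.28°.
226.28° > 118.86° ⇒ outside.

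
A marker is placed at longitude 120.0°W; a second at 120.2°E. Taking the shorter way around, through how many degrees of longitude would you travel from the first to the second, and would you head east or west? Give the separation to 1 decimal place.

119.8° west

Raw difference: 120.2 − -120.0 = 240.2°.
Normalise into (−180°, 180°]: 240.2° − 360° = -119.8°.
Negative ⇒ the second point lies to the west; separation 119.8°.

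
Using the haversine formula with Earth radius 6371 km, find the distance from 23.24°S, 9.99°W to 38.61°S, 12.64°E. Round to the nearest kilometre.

Δλ = 12.64 − -9.99 = 22.63°.
Δφ = -38.61 − -23.24 = -15.37°.
a = sin²(Δφ/2) + cos φ₁ · cos φ₂ · sin²(Δλ/2) = 0.045523.
c = 2·atan2(√a, √(1−a)) = 0.43003 rad → d = 6371·c ≈ 2739.71 km.

2740 km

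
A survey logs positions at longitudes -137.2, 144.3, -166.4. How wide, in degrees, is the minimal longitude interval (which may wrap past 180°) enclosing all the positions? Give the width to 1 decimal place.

78.5°

Sort the longitudes: -166.4°, -137.2°, +144.3°.
Eastward gaps between consecutive values (wrapping around): 29.2°, 281.5°, 49.3°.
Largest gap = 281.5° ⇒ minimal covering band is its complement: 360° − 281.5° = 78.5°.
Band runs from +144.3° eastward to -137.2°, crossing the antimeridian.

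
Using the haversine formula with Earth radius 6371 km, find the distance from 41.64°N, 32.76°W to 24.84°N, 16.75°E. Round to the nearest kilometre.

Δλ = 16.75 − -32.76 = 49.51°.
Δφ = 24.84 − 41.64 = -16.80°.
a = sin²(Δφ/2) + cos φ₁ · cos φ₂ · sin²(Δλ/2) = 0.140256.
c = 2·atan2(√a, √(1−a)) = 0.76773 rad → d = 6371·c ≈ 4891.23 km.

4891 km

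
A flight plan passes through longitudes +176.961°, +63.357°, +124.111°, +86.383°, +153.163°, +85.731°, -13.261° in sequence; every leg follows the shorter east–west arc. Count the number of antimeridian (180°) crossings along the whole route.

Leg 1: +176.961° → +63.357°, shortest Δλ = -113.604° (west) — does not cross 180°.
Leg 2: +63.357° → +124.111°, shortest Δλ = 60.754° (east) — does not cross 180°.
Leg 3: +124.111° → +86.383°, shortest Δλ = -37.728° (west) — does not cross 180°.
Leg 4: +86.383° → +153.163°, shortest Δλ = 66.78° (east) — does not cross 180°.
Leg 5: +153.163° → +85.731°, shortest Δλ = -67.432° (west) — does not cross 180°.
Leg 6: +85.731° → -13.261°, shortest Δλ = -98.992° (west) — does not cross 180°.
Total crossings: 0.

0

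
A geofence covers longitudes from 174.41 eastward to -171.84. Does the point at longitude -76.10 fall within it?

No

Band width going east from +174.41° to -171.84°: ((-171.84 − 174.41) mod 360) = 13.75°.
Offset of -76.10° east of the west edge: ((-76.10 − 174.41) mod 360) = 109.49°.
109.49° > 13.75° ⇒ outside.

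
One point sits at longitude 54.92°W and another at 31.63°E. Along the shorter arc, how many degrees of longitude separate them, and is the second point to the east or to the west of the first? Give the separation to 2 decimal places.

86.55° east

Raw difference: 31.63 − -54.92 = 86.55°.
Normalise into (−180°, 180°]: 86.55° stays 86.55°.
Positive ⇒ the second point lies to the east; separation 86.55°.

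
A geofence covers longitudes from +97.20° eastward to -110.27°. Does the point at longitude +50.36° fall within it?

Band width going east from +97.20° to -110.27°: ((-110.27 − 97.20) mod 360) = 152.53°.
Offset of +50.36° east of the west edge: ((50.36 − 97.20) mod 360) = 313.16°.
313.16° > 152.53° ⇒ outside.

No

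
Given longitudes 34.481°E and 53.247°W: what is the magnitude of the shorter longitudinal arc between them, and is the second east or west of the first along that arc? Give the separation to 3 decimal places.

87.728° west

Raw difference: -53.247 − 34.481 = -87.728°.
Normalise into (−180°, 180°]: -87.728° stays -87.728°.
Negative ⇒ the second point lies to the west; separation 87.728°.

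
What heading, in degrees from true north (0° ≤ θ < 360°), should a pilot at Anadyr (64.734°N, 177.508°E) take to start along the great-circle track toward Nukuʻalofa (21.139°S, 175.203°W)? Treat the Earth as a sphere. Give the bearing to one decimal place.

173.2°

Δλ = -175.203 − 177.508 = -352.711°; wrapped into (−180°, 180°]: 7.289°.
θ = atan2( sin Δλ · cos φ₂ , cos φ₁ · sin φ₂ − sin φ₁ · cos φ₂ · cos Δλ )
  = atan2(0.11834, -0.99059) = 173.188° → normalised to [0°, 360°): 173.188°.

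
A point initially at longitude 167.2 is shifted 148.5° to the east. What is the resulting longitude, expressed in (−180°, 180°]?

-44.3°

Start at +167.2°; shift +148.5° → +315.7°.
+315.7° lies outside (−180°, 180°]; subtract 360° → -44.3°.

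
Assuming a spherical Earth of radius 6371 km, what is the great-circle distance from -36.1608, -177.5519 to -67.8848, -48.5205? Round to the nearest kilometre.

7694 km

Δλ = -48.5205 − -177.5519 = 129.0314°.
Δφ = -67.8848 − -36.1608 = -31.7240°.
a = sin²(Δφ/2) + cos φ₁ · cos φ₂ · sin²(Δλ/2) = 0.322384.
c = 2·atan2(√a, √(1−a)) = 1.20763 rad → d = 6371·c ≈ 7693.84 km.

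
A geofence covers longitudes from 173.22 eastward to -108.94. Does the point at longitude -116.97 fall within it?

Band width going east from +173.22° to -108.94°: ((-108.94 − 173.22) mod 360) = 77.84°.
Offset of -116.97° east of the west edge: ((-116.97 − 173.22) mod 360) = 69.81°.
69.81° ≤ 77.84° ⇒ inside.

Yes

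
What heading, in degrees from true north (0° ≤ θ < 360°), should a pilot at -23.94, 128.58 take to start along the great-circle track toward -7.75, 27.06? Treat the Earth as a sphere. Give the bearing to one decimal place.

Δλ = 27.06 − 128.58 = -101.52°.
θ = atan2( sin Δλ · cos φ₂ , cos φ₁ · sin φ₂ − sin φ₁ · cos φ₂ · cos Δλ )
  = atan2(-0.97090, -0.20355) = -101.840° → normalised to [0°, 360°): 258.160°.

258.2°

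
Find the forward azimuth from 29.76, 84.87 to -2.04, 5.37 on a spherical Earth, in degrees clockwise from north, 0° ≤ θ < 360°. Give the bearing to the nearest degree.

Δλ = 5.37 − 84.87 = -79.50°.
θ = atan2( sin Δλ · cos φ₂ , cos φ₁ · sin φ₂ − sin φ₁ · cos φ₂ · cos Δλ )
  = atan2(-0.98263, -0.12130) = -97.037° → normalised to [0°, 360°): 262.963°.

263°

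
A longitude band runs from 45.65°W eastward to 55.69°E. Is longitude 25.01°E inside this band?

Yes

Band width going east from -45.65° to +55.69°: ((55.69 − -45.65) mod 360) = 101.34°.
Offset of +25.01° east of the west edge: ((25.01 − -45.65) mod 360) = 70.66°.
70.66° ≤ 101.34° ⇒ inside.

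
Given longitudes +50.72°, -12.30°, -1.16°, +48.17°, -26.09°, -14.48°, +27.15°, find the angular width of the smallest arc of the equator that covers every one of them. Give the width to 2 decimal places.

76.81°

Sort the longitudes: -26.09°, -14.48°, -12.30°, -1.16°, +27.15°, +48.17°, +50.72°.
Eastward gaps between consecutive values (wrapping around): 11.61°, 2.18°, 11.14°, 28.31°, 21.02°, 2.55°, 283.19°.
Largest gap = 283.19° ⇒ minimal covering band is its complement: 360° − 283.19° = 76.81°.
Band runs from -26.09° eastward to +50.72°.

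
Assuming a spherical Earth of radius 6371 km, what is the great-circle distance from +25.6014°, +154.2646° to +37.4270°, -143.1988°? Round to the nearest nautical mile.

Δλ = -143.1988 − 154.2646 = -297.4634°; wrapped into (−180°, 180°]: 62.5366°.
Δφ = 37.4270 − 25.6014 = 11.8256°.
a = sin²(Δφ/2) + cos φ₁ · cos φ₂ · sin²(Δλ/2) = 0.203553.
c = 2·atan2(√a, √(1−a)) = 0.93615 rad → d = 6371·c ≈ 5964.20 km ≈ 3220.41 nmi.

3220 nmi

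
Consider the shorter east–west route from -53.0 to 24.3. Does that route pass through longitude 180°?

Signed shortest Δλ = ((24.3 − -53.0 + 180) mod 360) − 180 = 77.3°.
Going east by 77.3° from -53.0° reaches +24.3° without touching 180°.

No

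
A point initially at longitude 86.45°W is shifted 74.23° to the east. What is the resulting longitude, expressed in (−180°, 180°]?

12.22°W

Start at -86.45°; shift +74.23° → -12.22°.
-12.22° already lies in (−180°, 180°].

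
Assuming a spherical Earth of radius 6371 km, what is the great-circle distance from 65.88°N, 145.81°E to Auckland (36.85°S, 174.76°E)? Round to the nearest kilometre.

Δλ = 174.76 − 145.81 = 28.95°.
Δφ = -36.85 − 65.88 = -102.73°.
a = sin²(Δφ/2) + cos φ₁ · cos φ₂ · sin²(Δλ/2) = 0.630609.
c = 2·atan2(√a, √(1−a)) = 1.83508 rad → d = 6371·c ≈ 11691.30 km.

11691 km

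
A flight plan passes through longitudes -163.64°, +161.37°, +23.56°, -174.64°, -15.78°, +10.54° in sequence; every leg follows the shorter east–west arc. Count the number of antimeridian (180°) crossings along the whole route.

2

Leg 1: -163.64° → +161.37°, shortest Δλ = -34.99° (west) — crosses 180°.
Leg 2: +161.37° → +23.56°, shortest Δλ = -137.81° (west) — does not cross 180°.
Leg 3: +23.56° → -174.64°, shortest Δλ = 161.8° (east) — crosses 180°.
Leg 4: -174.64° → -15.78°, shortest Δλ = 158.86° (east) — does not cross 180°.
Leg 5: -15.78° → +10.54°, shortest Δλ = 26.32° (east) — does not cross 180°.
Total crossings: 2.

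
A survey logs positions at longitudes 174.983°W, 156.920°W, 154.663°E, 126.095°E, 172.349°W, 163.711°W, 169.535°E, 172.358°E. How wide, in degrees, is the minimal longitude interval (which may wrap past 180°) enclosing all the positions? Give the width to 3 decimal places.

76.985°

Sort the longitudes: -174.983°, -172.349°, -163.711°, -156.920°, +126.095°, +154.663°, +169.535°, +172.358°.
Eastward gaps between consecutive values (wrapping around): 2.634°, 8.638°, 6.791°, 283.015°, 28.568°, 14.872°, 2.823°, 12.659°.
Largest gap = 283.015° ⇒ minimal covering band is its complement: 360° − 283.015° = 76.985°.
Band runs from +126.095° eastward to -156.920°, crossing the antimeridian.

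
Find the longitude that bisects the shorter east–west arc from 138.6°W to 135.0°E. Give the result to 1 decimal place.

178.2°E

Signed shortest Δλ from -138.6° to +135.0° is -86.4°.
Midpoint longitude = -138.6° + (-86.4°)/2 = -138.6° − 43.2° = -181.8°.
Normalise into (−180°, 180°]: +178.2°.
(The naïve average (-138.6 + +135.0)/2 = -1.8° is on the wrong side of the globe.)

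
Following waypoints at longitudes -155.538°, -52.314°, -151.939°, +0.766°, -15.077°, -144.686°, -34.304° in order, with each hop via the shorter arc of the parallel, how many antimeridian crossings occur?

Leg 1: -155.538° → -52.314°, shortest Δλ = 103.224° (east) — does not cross 180°.
Leg 2: -52.314° → -151.939°, shortest Δλ = -99.625° (west) — does not cross 180°.
Leg 3: -151.939° → +0.766°, shortest Δλ = 152.705° (east) — does not cross 180°.
Leg 4: +0.766° → -15.077°, shortest Δλ = -15.843° (west) — does not cross 180°.
Leg 5: -15.077° → -144.686°, shortest Δλ = -129.609° (west) — does not cross 180°.
Leg 6: -144.686° → -34.304°, shortest Δλ = 110.382° (east) — does not cross 180°.
Total crossings: 0.

0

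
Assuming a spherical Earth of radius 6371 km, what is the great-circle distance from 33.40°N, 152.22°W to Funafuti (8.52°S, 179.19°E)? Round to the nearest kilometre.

5555 km

Δλ = 179.19 − -152.22 = 331.41°; wrapped into (−180°, 180°]: -28.59°.
Δφ = -8.52 − 33.40 = -41.92°.
a = sin²(Δφ/2) + cos φ₁ · cos φ₂ · sin²(Δλ/2) = 0.178297.
c = 2·atan2(√a, √(1−a)) = 0.87186 rad → d = 6371·c ≈ 5554.60 km.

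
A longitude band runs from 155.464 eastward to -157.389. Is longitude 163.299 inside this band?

Yes

Band width going east from +155.464° to -157.389°: ((-157.389 − 155.464) mod 360) = 47.147°.
Offset of +163.299° east of the west edge: ((163.299 − 155.464) mod 360) = 7.835°.
7.835° ≤ 47.147° ⇒ inside.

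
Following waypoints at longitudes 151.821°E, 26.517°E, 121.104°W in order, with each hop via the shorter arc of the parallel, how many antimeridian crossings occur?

0

Leg 1: +151.821° → +26.517°, shortest Δλ = -125.304° (west) — does not cross 180°.
Leg 2: +26.517° → -121.104°, shortest Δλ = -147.621° (west) — does not cross 180°.
Total crossings: 0.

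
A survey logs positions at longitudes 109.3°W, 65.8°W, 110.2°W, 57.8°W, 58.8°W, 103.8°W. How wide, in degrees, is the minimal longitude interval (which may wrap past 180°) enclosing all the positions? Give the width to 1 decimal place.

52.4°

Sort the longitudes: -110.2°, -109.3°, -103.8°, -65.8°, -58.8°, -57.8°.
Eastward gaps between consecutive values (wrapping around): 0.9°, 5.5°, 38.0°, 7.0°, 1.0°, 307.6°.
Largest gap = 307.6° ⇒ minimal covering band is its complement: 360° − 307.6° = 52.4°.
Band runs from -110.2° eastward to -57.8°.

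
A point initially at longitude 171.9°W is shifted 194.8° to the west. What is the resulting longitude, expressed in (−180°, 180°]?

Start at -171.9°; shift −194.8° → -366.7°.
-366.7° lies outside (−180°, 180°]; add 360° → -6.7°.

6.7°W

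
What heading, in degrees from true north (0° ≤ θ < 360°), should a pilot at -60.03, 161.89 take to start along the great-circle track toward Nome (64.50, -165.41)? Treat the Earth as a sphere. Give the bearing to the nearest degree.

Δλ = -165.41 − 161.89 = -327.30°; wrapped into (−180°, 180°]: 32.70°.
θ = atan2( sin Δλ · cos φ₂ , cos φ₁ · sin φ₂ − sin φ₁ · cos φ₂ · cos Δλ )
  = atan2(0.23258, 0.76472) = 16.916° → normalised to [0°, 360°): 16.916°.

17°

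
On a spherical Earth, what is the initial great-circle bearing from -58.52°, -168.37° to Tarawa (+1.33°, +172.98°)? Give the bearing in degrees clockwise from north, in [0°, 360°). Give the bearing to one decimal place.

Δλ = 172.98 − -168.37 = 341.35°; wrapped into (−180°, 180°]: -18.65°.
θ = atan2( sin Δλ · cos φ₂ , cos φ₁ · sin φ₂ − sin φ₁ · cos φ₂ · cos Δλ )
  = atan2(-0.31970, 0.81994) = -21.301° → normalised to [0°, 360°): 338.699°.

338.7°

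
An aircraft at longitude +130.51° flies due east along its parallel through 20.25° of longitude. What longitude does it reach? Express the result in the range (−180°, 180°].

Start at +130.51°; shift +20.25° → +150.76°.
+150.76° already lies in (−180°, 180°].

+150.76°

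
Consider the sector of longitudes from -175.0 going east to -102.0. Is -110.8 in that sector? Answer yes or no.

Band width going east from -175.0° to -102.0°: ((-102.0 − -175.0) mod 360) = 73.0°.
Offset of -110.8° east of the west edge: ((-110.8 − -175.0) mod 360) = 64.2°.
64.2° ≤ 73.0° ⇒ inside.

Yes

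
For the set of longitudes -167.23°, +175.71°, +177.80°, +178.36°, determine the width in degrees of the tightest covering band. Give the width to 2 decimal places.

Sort the longitudes: -167.23°, +175.71°, +177.80°, +178.36°.
Eastward gaps between consecutive values (wrapping around): 342.94°, 2.09°, 0.56°, 14.41°.
Largest gap = 342.94° ⇒ minimal covering band is its complement: 360° − 342.94° = 17.06°.
Band runs from +175.71° eastward to -167.23°, crossing the antimeridian.

17.06°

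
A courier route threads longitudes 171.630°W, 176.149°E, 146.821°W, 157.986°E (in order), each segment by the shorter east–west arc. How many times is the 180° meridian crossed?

Leg 1: -171.630° → +176.149°, shortest Δλ = -12.221° (west) — crosses 180°.
Leg 2: +176.149° → -146.821°, shortest Δλ = 37.03° (east) — crosses 180°.
Leg 3: -146.821° → +157.986°, shortest Δλ = -55.193° (west) — crosses 180°.
Total crossings: 3.

3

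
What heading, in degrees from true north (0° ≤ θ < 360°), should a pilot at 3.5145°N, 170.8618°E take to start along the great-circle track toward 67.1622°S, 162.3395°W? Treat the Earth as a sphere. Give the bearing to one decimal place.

Δλ = -162.3395 − 170.8618 = -333.2013°; wrapped into (−180°, 180°]: 26.7987°.
θ = atan2( sin Δλ · cos φ₂ , cos φ₁ · sin φ₂ − sin φ₁ · cos φ₂ · cos Δλ )
  = atan2(0.17499, -0.94111) = 169.467° → normalised to [0°, 360°): 169.467°.

169.5°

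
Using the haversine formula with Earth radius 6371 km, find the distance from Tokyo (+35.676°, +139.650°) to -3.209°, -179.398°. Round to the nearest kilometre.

Δλ = -179.398 − 139.650 = -319.048°; wrapped into (−180°, 180°]: 40.952°.
Δφ = -3.209 − 35.676 = -38.885°.
a = sin²(Δφ/2) + cos φ₁ · cos φ₂ · sin²(Δλ/2) = 0.210045.
c = 2·atan2(√a, √(1−a)) = 0.95218 rad → d = 6371·c ≈ 6066.33 km.

6066 km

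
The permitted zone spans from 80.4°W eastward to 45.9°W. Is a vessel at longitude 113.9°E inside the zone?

Band width going east from -80.4° to -45.9°: ((-45.9 − -80.4) mod 360) = 34.5°.
Offset of +113.9° east of the west edge: ((113.9 − -80.4) mod 360) = 194.3°.
194.3° > 34.5° ⇒ outside.

No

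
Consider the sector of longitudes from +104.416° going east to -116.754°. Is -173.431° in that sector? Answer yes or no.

Band width going east from +104.416° to -116.754°: ((-116.754 − 104.416) mod 360) = 138.830°.
Offset of -173.431° east of the west edge: ((-173.431 − 104.416) mod 360) = 82.153°.
82.153° ≤ 138.830° ⇒ inside.

Yes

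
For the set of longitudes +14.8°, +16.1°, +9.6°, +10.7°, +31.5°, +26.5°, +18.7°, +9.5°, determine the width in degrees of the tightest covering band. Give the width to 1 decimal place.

Sort the longitudes: +9.5°, +9.6°, +10.7°, +14.8°, +16.1°, +18.7°, +26.5°, +31.5°.
Eastward gaps between consecutive values (wrapping around): 0.1°, 1.1°, 4.1°, 1.3°, 2.6°, 7.8°, 5.0°, 338.0°.
Largest gap = 338.0° ⇒ minimal covering band is its complement: 360° − 338.0° = 22.0°.
Band runs from +9.5° eastward to +31.5°.

22.0°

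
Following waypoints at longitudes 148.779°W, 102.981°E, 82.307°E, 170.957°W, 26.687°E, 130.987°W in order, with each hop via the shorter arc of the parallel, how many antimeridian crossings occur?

3

Leg 1: -148.779° → +102.981°, shortest Δλ = -108.24° (west) — crosses 180°.
Leg 2: +102.981° → +82.307°, shortest Δλ = -20.674° (west) — does not cross 180°.
Leg 3: +82.307° → -170.957°, shortest Δλ = 106.736° (east) — crosses 180°.
Leg 4: -170.957° → +26.687°, shortest Δλ = -162.356° (west) — crosses 180°.
Leg 5: +26.687° → -130.987°, shortest Δλ = -157.674° (west) — does not cross 180°.
Total crossings: 3.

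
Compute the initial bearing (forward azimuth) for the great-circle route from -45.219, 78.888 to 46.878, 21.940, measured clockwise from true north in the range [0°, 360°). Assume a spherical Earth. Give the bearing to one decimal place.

323.7°

Δλ = 21.940 − 78.888 = -56.948°.
θ = atan2( sin Δλ · cos φ₂ , cos φ₁ · sin φ₂ − sin φ₁ · cos φ₂ · cos Δλ )
  = atan2(-0.57294, 0.77876) = -36.342° → normalised to [0°, 360°): 323.658°.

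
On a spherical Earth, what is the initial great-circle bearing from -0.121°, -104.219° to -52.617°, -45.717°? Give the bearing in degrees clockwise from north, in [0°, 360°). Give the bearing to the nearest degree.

147°

Δλ = -45.717 − -104.219 = 58.502°.
θ = atan2( sin Δλ · cos φ₂ , cos φ₁ · sin φ₂ − sin φ₁ · cos φ₂ · cos Δλ )
  = atan2(0.51768, -0.79392) = 146.893° → normalised to [0°, 360°): 146.893°.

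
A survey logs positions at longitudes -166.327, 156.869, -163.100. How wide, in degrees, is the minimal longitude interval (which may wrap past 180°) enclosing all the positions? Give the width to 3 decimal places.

40.031°

Sort the longitudes: -166.327°, -163.100°, +156.869°.
Eastward gaps between consecutive values (wrapping around): 3.227°, 319.969°, 36.804°.
Largest gap = 319.969° ⇒ minimal covering band is its complement: 360° − 319.969° = 40.031°.
Band runs from +156.869° eastward to -163.100°, crossing the antimeridian.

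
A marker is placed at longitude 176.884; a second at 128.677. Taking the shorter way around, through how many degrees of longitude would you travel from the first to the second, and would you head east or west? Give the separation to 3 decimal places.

Raw difference: 128.677 − 176.884 = -48.207°.
Normalise into (−180°, 180°]: -48.207° stays -48.207°.
Negative ⇒ the second point lies to the west; separation 48.207°.

48.207° west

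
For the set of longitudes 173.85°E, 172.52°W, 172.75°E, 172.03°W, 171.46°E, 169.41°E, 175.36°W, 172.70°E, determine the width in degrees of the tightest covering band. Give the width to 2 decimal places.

18.56°

Sort the longitudes: -175.36°, -172.52°, -172.03°, +169.41°, +171.46°, +172.70°, +172.75°, +173.85°.
Eastward gaps between consecutive values (wrapping around): 2.84°, 0.49°, 341.44°, 2.05°, 1.24°, 0.05°, 1.10°, 10.79°.
Largest gap = 341.44° ⇒ minimal covering band is its complement: 360° − 341.44° = 18.56°.
Band runs from +169.41° eastward to -172.03°, crossing the antimeridian.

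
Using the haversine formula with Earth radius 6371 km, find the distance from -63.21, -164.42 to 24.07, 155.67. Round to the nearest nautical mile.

5570 nmi

Δλ = 155.67 − -164.42 = 320.09°; wrapped into (−180°, 180°]: -39.91°.
Δφ = 24.07 − -63.21 = 87.28°.
a = sin²(Δφ/2) + cos φ₁ · cos φ₂ · sin²(Δλ/2) = 0.524205.
c = 2·atan2(√a, √(1−a)) = 1.61922 rad → d = 6371·c ≈ 10316.08 km ≈ 5570.24 nmi.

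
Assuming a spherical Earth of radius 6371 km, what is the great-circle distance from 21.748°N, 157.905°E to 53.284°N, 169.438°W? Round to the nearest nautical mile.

Δλ = -169.438 − 157.905 = -327.343°; wrapped into (−180°, 180°]: 32.657°.
Δφ = 53.284 − 21.748 = 31.536°.
a = sin²(Δφ/2) + cos φ₁ · cos φ₂ · sin²(Δλ/2) = 0.117736.
c = 2·atan2(√a, √(1−a)) = 0.70049 rad → d = 6371·c ≈ 4462.80 km ≈ 2409.72 nmi.

2410 nmi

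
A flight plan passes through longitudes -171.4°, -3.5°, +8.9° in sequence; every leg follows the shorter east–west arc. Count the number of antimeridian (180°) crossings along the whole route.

Leg 1: -171.4° → -3.5°, shortest Δλ = 167.9° (east) — does not cross 180°.
Leg 2: -3.5° → +8.9°, shortest Δλ = 12.4° (east) — does not cross 180°.
Total crossings: 0.

0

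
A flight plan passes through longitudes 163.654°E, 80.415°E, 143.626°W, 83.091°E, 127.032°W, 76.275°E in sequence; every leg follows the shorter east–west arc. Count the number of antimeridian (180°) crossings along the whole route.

Leg 1: +163.654° → +80.415°, shortest Δλ = -83.239° (west) — does not cross 180°.
Leg 2: +80.415° → -143.626°, shortest Δλ = 135.959° (east) — crosses 180°.
Leg 3: -143.626° → +83.091°, shortest Δλ = -133.283° (west) — crosses 180°.
Leg 4: +83.091° → -127.032°, shortest Δλ = 149.877° (east) — crosses 180°.
Leg 5: -127.032° → +76.275°, shortest Δλ = -156.693° (west) — crosses 180°.
Total crossings: 4.

4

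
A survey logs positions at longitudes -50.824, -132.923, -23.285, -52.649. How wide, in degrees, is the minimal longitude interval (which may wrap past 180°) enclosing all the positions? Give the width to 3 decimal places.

109.638°

Sort the longitudes: -132.923°, -52.649°, -50.824°, -23.285°.
Eastward gaps between consecutive values (wrapping around): 80.274°, 1.825°, 27.539°, 250.362°.
Largest gap = 250.362° ⇒ minimal covering band is its complement: 360° − 250.362° = 109.638°.
Band runs from -132.923° eastward to -23.285°.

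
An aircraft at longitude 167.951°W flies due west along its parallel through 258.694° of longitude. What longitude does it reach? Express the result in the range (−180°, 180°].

Start at -167.951°; shift −258.694° → -426.645°.
-426.645° lies outside (−180°, 180°]; add 360° → -66.645°.

66.645°W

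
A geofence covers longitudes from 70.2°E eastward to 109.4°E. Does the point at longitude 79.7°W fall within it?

No

Band width going east from +70.2° to +109.4°: ((109.4 − 70.2) mod 360) = 39.2°.
Offset of -79.7° east of the west edge: ((-79.7 − 70.2) mod 360) = 210.1°.
210.1° > 39.2° ⇒ outside.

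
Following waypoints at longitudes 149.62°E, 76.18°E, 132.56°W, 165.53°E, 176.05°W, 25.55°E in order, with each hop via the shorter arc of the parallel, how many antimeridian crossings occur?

4

Leg 1: +149.62° → +76.18°, shortest Δλ = -73.44° (west) — does not cross 180°.
Leg 2: +76.18° → -132.56°, shortest Δλ = 151.26° (east) — crosses 180°.
Leg 3: -132.56° → +165.53°, shortest Δλ = -61.91° (west) — crosses 180°.
Leg 4: +165.53° → -176.05°, shortest Δλ = 18.42° (east) — crosses 180°.
Leg 5: -176.05° → +25.55°, shortest Δλ = -158.4° (west) — crosses 180°.
Total crossings: 4.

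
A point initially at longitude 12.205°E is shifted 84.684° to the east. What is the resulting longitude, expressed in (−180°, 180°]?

96.889°E

Start at +12.205°; shift +84.684° → +96.889°.
+96.889° already lies in (−180°, 180°].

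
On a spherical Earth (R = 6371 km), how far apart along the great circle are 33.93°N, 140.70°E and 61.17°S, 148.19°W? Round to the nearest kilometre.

Δλ = -148.19 − 140.70 = -288.89°; wrapped into (−180°, 180°]: 71.11°.
Δφ = -61.17 − 33.93 = -95.10°.
a = sin²(Δφ/2) + cos φ₁ · cos φ₂ · sin²(Δλ/2) = 0.679731.
c = 2·atan2(√a, √(1−a)) = 1.93849 rad → d = 6371·c ≈ 12350.10 km.

12350 km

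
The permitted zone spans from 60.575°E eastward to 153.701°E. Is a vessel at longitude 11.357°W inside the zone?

No

Band width going east from +60.575° to +153.701°: ((153.701 − 60.575) mod 360) = 93.126°.
Offset of -11.357° east of the west edge: ((-11.357 − 60.575) mod 360) = 288.068°.
288.068° > 93.126° ⇒ outside.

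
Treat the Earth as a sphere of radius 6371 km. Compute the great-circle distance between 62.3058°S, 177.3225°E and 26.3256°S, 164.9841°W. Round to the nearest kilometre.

4210 km

Δλ = -164.9841 − 177.3225 = -342.3066°; wrapped into (−180°, 180°]: 17.6934°.
Δφ = -26.3256 − -62.3058 = 35.9802°.
a = sin²(Δφ/2) + cos φ₁ · cos φ₂ · sin²(Δλ/2) = 0.105242.
c = 2·atan2(√a, √(1−a)) = 0.66078 rad → d = 6371·c ≈ 4209.81 km.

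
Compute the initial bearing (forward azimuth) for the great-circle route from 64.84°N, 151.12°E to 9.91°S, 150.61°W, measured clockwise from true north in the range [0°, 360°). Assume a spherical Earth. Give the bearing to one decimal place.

122.9°

Δλ = -150.61 − 151.12 = -301.73°; wrapped into (−180°, 180°]: 58.27°.
θ = atan2( sin Δλ · cos φ₂ , cos φ₁ · sin φ₂ − sin φ₁ · cos φ₂ · cos Δλ )
  = atan2(0.83785, -0.54209) = 122.903° → normalised to [0°, 360°): 122.903°.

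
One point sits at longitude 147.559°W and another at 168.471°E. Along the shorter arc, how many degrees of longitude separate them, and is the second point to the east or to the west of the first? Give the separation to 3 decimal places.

Raw difference: 168.471 − -147.559 = 316.03°.
Normalise into (−180°, 180°]: 316.03° − 360° = -43.97°.
Negative ⇒ the second point lies to the west; separation 43.970°.

43.970° west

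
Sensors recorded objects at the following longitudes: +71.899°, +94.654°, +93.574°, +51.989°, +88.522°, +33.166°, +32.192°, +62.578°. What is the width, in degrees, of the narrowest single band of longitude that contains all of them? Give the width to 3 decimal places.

62.462°

Sort the longitudes: +32.192°, +33.166°, +51.989°, +62.578°, +71.899°, +88.522°, +93.574°, +94.654°.
Eastward gaps between consecutive values (wrapping around): 0.974°, 18.823°, 10.589°, 9.321°, 16.623°, 5.052°, 1.080°, 297.538°.
Largest gap = 297.538° ⇒ minimal covering band is its complement: 360° − 297.538° = 62.462°.
Band runs from +32.192° eastward to +94.654°.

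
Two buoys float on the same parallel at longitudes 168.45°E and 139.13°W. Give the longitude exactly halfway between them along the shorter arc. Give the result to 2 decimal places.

165.34°W

Signed shortest Δλ from +168.45° to -139.13° is +52.42°.
Midpoint longitude = +168.45° + (+52.42°)/2 = +168.45° + 26.21° = +194.66°.
Normalise into (−180°, 180°]: -165.34°.
(The naïve average (+168.45 + -139.13)/2 = 14.66° is on the wrong side of the globe.)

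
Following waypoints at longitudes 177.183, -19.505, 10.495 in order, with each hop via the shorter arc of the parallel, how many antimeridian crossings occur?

Leg 1: +177.183° → -19.505°, shortest Δλ = 163.312° (east) — crosses 180°.
Leg 2: -19.505° → +10.495°, shortest Δλ = 30.0° (east) — does not cross 180°.
Total crossings: 1.

1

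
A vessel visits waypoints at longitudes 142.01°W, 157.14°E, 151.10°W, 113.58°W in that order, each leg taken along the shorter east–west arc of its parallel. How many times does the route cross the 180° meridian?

2

Leg 1: -142.01° → +157.14°, shortest Δλ = -60.85° (west) — crosses 180°.
Leg 2: +157.14° → -151.10°, shortest Δλ = 51.76° (east) — crosses 180°.
Leg 3: -151.10° → -113.58°, shortest Δλ = 37.52° (east) — does not cross 180°.
Total crossings: 2.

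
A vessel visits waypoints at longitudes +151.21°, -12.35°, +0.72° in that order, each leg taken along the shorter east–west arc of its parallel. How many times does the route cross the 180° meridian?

0

Leg 1: +151.21° → -12.35°, shortest Δλ = -163.56° (west) — does not cross 180°.
Leg 2: -12.35° → +0.72°, shortest Δλ = 13.07° (east) — does not cross 180°.
Total crossings: 0.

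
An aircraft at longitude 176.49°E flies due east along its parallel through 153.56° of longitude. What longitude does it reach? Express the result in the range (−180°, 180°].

Start at +176.49°; shift +153.56° → +330.05°.
+330.05° lies outside (−180°, 180°]; subtract 360° → -29.95°.

29.95°W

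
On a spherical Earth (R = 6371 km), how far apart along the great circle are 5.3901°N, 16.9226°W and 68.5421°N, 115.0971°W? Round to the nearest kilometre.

Δλ = -115.0971 − -16.9226 = -98.1745°.
Δφ = 68.5421 − 5.3901 = 63.1520°.
a = sin²(Δφ/2) + cos φ₁ · cos φ₂ · sin²(Δλ/2) = 0.482180.
c = 2·atan2(√a, √(1−a)) = 1.53515 rad → d = 6371·c ≈ 9780.43 km.

9780 km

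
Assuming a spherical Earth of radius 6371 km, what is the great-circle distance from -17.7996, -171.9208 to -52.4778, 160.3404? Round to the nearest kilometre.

4549 km

Δλ = 160.3404 − -171.9208 = 332.2612°; wrapped into (−180°, 180°]: -27.7388°.
Δφ = -52.4778 − -17.7996 = -34.6782°.
a = sin²(Δφ/2) + cos φ₁ · cos φ₂ · sin²(Δλ/2) = 0.122142.
c = 2·atan2(√a, √(1−a)) = 0.71405 rad → d = 6371·c ≈ 4549.21 km.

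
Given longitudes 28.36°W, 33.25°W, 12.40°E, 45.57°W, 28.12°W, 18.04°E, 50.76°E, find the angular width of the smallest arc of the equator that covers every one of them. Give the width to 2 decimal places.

96.33°

Sort the longitudes: -45.57°, -33.25°, -28.36°, -28.12°, +12.40°, +18.04°, +50.76°.
Eastward gaps between consecutive values (wrapping around): 12.32°, 4.89°, 0.24°, 40.52°, 5.64°, 32.72°, 263.67°.
Largest gap = 263.67° ⇒ minimal covering band is its complement: 360° − 263.67° = 96.33°.
Band runs from -45.57° eastward to +50.76°.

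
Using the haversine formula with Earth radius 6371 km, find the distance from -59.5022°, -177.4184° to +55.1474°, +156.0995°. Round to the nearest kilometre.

Δλ = 156.0995 − -177.4184 = 333.5179°; wrapped into (−180°, 180°]: -26.4821°.
Δφ = 55.1474 − -59.5022 = 114.6496°.
a = sin²(Δφ/2) + cos φ₁ · cos φ₂ · sin²(Δλ/2) = 0.723749.
c = 2·atan2(√a, √(1−a)) = 2.03476 rad → d = 6371·c ≈ 12963.47 km.

12963 km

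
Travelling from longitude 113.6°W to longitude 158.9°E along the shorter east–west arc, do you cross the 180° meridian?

Naïve |158.9 − -113.6| = 272.5° > 180°, so the shorter arc goes the other way round — across 180°.
Signed shortest Δλ = ((158.9 − -113.6 + 180) mod 360) − 180 = -87.5°.
Going west by 87.5° from -113.6° passes through 180° before reaching +158.9°.

Yes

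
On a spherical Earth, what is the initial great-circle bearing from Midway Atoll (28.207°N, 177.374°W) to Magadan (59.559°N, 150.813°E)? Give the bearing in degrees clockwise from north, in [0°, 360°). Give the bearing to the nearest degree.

Δλ = 150.813 − -177.374 = 328.187°; wrapped into (−180°, 180°]: -31.813°.
θ = atan2( sin Δλ · cos φ₂ , cos φ₁ · sin φ₂ − sin φ₁ · cos φ₂ · cos Δλ )
  = atan2(-0.26708, 0.55627) = -25.647° → normalised to [0°, 360°): 334.353°.

334°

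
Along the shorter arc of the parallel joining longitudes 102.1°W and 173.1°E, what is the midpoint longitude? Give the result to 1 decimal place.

Signed shortest Δλ from -102.1° to +173.1° is -84.8°.
Midpoint longitude = -102.1° + (-84.8°)/2 = -102.1° − 42.4° = -144.5°.
(The naïve average (-102.1 + +173.1)/2 = 35.5° is on the wrong side of the globe.)

144.5°W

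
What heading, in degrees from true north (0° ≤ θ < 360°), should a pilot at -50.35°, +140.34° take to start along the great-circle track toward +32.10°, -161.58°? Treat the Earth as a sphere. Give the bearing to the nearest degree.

46°

Δλ = -161.58 − 140.34 = -301.92°; wrapped into (−180°, 180°]: 58.08°.
θ = atan2( sin Δλ · cos φ₂ , cos φ₁ · sin φ₂ − sin φ₁ · cos φ₂ · cos Δλ )
  = atan2(0.71903, 0.68395) = 46.432° → normalised to [0°, 360°): 46.432°.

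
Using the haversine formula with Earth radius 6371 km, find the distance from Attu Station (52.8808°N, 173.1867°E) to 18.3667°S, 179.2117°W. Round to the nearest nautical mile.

Δλ = -179.2117 − 173.1867 = -352.3984°; wrapped into (−180°, 180°]: 7.6016°.
Δφ = -18.3667 − 52.8808 = -71.2475°.
a = sin²(Δφ/2) + cos φ₁ · cos φ₂ · sin²(Δλ/2) = 0.341776.
c = 2·atan2(√a, √(1−a)) = 1.24881 rad → d = 6371·c ≈ 7956.19 km ≈ 4296.00 nmi.

4296 nmi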